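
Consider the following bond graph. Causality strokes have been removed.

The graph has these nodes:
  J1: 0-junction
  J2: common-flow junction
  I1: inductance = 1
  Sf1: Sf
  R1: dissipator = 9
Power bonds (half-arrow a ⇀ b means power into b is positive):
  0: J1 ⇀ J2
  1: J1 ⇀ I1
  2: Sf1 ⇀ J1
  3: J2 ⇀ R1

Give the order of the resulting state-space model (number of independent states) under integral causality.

1  (I1 all integral)

b2 |Sf1  (Sf1 fixes flow; stroke at Sf1)
b1 |I1  (I1 integral (f out))
b0 |J1  (J1: last free bond brings effort in)
b3 |J2  (J2: bond 0 brought flow, rest push out)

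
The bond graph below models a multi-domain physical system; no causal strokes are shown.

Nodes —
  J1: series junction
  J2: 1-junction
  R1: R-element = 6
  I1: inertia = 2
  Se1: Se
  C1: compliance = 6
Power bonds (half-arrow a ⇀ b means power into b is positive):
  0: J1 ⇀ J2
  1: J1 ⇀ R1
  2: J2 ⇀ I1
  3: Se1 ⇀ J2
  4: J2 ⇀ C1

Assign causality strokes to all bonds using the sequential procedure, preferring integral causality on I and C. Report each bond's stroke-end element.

β3 stroke→J2  (source Se1 imposes e)
β2 stroke→I1  (I1: I, integral causality)
β0 stroke→J2  (J2: bond 2 brought flow, rest push out)
β4 stroke→J2  (J2 flow already set via bond 2)
β1 stroke→J1  (J1: bond 0 brought flow, rest push out)

β0 stroke at J2
β1 stroke at J1
β2 stroke at I1
β3 stroke at J2
β4 stroke at J2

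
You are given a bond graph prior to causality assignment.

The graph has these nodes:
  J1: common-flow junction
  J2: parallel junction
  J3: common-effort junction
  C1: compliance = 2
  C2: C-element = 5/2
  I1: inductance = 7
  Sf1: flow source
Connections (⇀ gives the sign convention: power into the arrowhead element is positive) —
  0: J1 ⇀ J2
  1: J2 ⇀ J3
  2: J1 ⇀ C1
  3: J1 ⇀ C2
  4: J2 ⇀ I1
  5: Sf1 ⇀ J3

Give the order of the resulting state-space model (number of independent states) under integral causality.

3  (C1, C2, I1 all integral)

#5 →Sf1  (Sf1: flow source, stroke at near end)
#1 →J3  (closing 0-jn rule on J3)
#2 →J1  (C1: C, integral causality)
#3 →J1  (C2: C, integral causality)
#0 →J2  (only one flow-in slot at J1)
#4 →I1  (common-e at J2 fixed by 0)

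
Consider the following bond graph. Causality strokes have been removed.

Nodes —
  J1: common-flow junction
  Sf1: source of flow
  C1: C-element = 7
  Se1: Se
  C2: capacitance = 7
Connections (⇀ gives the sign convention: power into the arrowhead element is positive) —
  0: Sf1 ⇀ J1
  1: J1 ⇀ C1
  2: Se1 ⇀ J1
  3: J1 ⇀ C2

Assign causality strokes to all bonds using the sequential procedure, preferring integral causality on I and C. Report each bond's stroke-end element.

b0 |Sf1
b1 |J1
b2 |J1
b3 |J1

β0 stroke at Sf1  (Sf1 (Sf) sets flow on bond)
β2 stroke at J1  (source Se1 imposes e)
β1 stroke at J1  (J1: bond 0 brought flow, rest push out)
β3 stroke at J1  (1-jn J1 has f-setter on 0)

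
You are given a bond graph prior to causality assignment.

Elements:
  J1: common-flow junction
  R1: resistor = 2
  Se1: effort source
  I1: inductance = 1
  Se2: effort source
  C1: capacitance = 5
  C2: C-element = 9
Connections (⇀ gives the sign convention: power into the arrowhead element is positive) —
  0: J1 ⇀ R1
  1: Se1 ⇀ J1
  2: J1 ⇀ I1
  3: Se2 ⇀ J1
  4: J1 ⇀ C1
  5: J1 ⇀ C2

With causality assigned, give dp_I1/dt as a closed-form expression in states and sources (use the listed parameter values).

dp_I1/dt = E_Se1 + E_Se2 - 2*p_I1 - q_C1/5 - q_C2/9

b1 stroke at J1  (Se1 fixes effort; stroke away)
b3 stroke at J1  (Se2 fixes effort; stroke away)
b2 stroke at I1  (I1: I, integral causality)
b0 stroke at J1  (J1: bond 2 brought flow, rest push out)
b4 stroke at J1  (J1: bond 2 brought flow, rest push out)
b5 stroke at J1  (J1: bond 2 brought flow, rest push out)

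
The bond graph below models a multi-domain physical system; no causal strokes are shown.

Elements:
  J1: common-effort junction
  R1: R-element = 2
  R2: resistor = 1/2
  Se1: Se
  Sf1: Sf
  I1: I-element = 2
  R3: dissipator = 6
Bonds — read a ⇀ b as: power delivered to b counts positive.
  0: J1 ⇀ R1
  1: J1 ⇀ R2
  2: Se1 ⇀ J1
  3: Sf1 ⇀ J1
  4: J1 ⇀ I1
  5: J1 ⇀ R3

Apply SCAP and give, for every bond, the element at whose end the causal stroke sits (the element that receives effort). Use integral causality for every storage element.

#0 →R1
#1 →R2
#2 →J1
#3 →Sf1
#4 →I1
#5 →R3

#2 stroke at J1  (Se1 fixes effort; stroke away)
#3 stroke at Sf1  (source Sf1 imposes f)
#0 stroke at R1  (J1: bond 2 brought effort, rest push out)
#1 stroke at R2  (J1 effort already set via bond 2)
#4 stroke at I1  (J1 effort already set via bond 2)
#5 stroke at R3  (0-jn J1 has e-setter on 2)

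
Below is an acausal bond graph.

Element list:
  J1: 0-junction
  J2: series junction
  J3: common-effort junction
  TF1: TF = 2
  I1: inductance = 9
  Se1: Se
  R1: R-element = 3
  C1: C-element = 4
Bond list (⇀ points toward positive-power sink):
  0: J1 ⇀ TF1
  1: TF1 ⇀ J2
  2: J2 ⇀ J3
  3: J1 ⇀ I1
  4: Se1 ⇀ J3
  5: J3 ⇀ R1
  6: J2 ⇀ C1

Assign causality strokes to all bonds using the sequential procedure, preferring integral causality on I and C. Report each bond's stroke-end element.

#0 stroke→J1
#1 stroke→TF1
#2 stroke→J2
#3 stroke→I1
#4 stroke→J3
#5 stroke→R1
#6 stroke→J2

#4 →J3  (source Se1 imposes e)
#2 →J2  (0-jn J3 has e-setter on 4)
#5 →R1  (common-e at J3 fixed by 4)
#3 →I1  (prefer integral on I1)
#0 →J1  (J1: last free bond brings effort in)
#1 →TF1  (TF1: transformer flips bond 0)
#6 →J2  (J2: bond 1 brought flow, rest push out)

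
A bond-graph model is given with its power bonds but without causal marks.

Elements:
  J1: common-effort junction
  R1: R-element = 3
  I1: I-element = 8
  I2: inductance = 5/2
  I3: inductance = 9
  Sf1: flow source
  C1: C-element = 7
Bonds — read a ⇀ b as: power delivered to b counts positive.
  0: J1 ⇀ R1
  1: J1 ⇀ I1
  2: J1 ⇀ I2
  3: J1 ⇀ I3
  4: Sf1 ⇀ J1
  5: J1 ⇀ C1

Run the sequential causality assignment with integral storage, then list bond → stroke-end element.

b4 stroke→Sf1  (source Sf1 imposes f)
b1 stroke→I1  (prefer integral on I1)
b2 stroke→I2  (prefer integral on I2)
b3 stroke→I3  (I3 outputs flow p/I3)
b5 stroke→J1  (C1 outputs effort q/C1)
b0 stroke→R1  (common-e at J1 fixed by 5)

β0 stroke→R1
β1 stroke→I1
β2 stroke→I2
β3 stroke→I3
β4 stroke→Sf1
β5 stroke→J1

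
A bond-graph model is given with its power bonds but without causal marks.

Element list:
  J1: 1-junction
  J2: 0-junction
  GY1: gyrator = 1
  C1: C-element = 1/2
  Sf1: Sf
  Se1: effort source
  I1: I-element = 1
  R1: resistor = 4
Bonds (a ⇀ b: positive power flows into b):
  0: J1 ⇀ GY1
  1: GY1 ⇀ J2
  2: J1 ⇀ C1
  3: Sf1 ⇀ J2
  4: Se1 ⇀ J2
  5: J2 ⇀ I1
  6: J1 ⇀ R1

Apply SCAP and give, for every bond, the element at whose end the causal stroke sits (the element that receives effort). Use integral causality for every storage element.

β3 stroke→Sf1  (Sf1 fixes flow; stroke at Sf1)
β4 stroke→J2  (Se1 (Se) sets effort on bond)
β1 stroke→GY1  (J2: bond 4 brought effort, rest push out)
β5 stroke→I1  (0-jn J2 has e-setter on 4)
β0 stroke→GY1  (GY1: gyrator matches bond 1)
β2 stroke→J1  (common-f at J1 fixed by 0)
β6 stroke→J1  (J1: bond 0 brought flow, rest push out)

b0 stroke→GY1
b1 stroke→GY1
b2 stroke→J1
b3 stroke→Sf1
b4 stroke→J2
b5 stroke→I1
b6 stroke→J1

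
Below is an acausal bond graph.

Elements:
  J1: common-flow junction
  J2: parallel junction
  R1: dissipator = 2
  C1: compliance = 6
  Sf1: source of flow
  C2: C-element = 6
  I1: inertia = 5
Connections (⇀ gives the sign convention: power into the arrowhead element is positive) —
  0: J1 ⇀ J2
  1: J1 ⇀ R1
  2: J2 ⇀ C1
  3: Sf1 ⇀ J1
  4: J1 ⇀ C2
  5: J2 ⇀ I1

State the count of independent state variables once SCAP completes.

3  (C1, C2, I1 all integral)

#3 stroke→Sf1  (Sf1 (Sf) sets flow on bond)
#0 stroke→J1  (J1: bond 3 brought flow, rest push out)
#1 stroke→J1  (J1 flow already set via bond 3)
#4 stroke→J1  (J1 flow already set via bond 3)
#2 stroke→J2  (prefer integral on C1)
#5 stroke→I1  (J2 effort already set via bond 2)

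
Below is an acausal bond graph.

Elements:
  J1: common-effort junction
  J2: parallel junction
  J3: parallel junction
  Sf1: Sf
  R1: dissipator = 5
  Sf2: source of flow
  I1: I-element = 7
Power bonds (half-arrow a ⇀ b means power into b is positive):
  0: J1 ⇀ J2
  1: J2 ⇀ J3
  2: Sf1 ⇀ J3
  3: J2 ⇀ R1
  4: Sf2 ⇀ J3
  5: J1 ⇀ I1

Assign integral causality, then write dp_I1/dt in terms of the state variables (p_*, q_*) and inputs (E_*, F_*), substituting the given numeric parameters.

dp_I1/dt = 5*F_Sf1 + 5*F_Sf2 - 5*p_I1/7

b2 |Sf1  (source Sf1 imposes f)
b4 |Sf2  (Sf2: flow source, stroke at near end)
b1 |J3  (closing 0-jn rule on J3)
b5 |I1  (I1 outputs flow p/I1)
b0 |J1  (closing 0-jn rule on J1)
b3 |J2  (J2: last free bond brings effort in)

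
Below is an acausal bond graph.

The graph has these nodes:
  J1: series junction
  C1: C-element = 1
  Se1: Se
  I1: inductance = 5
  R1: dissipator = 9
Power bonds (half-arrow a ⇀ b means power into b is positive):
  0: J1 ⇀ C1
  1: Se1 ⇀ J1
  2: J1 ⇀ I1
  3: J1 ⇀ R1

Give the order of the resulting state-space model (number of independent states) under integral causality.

2  (C1, I1 all integral)

b1 stroke at J1  (Se1: effort source, stroke at far end)
b0 stroke at J1  (C1 integral (e out))
b2 stroke at I1  (prefer integral on I1)
b3 stroke at J1  (1-jn J1 has f-setter on 2)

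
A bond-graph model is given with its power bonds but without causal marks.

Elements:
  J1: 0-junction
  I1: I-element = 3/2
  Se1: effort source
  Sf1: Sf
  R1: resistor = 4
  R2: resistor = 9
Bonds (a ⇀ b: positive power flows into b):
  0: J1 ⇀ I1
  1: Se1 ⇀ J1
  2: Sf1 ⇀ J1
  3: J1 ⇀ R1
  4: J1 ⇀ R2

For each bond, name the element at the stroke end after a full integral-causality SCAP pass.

b1 →J1  (Se1 fixes effort; stroke away)
b2 →Sf1  (Sf1: flow source, stroke at near end)
b0 →I1  (J1 effort already set via bond 1)
b3 →R1  (J1 effort already set via bond 1)
b4 →R2  (J1: bond 1 brought effort, rest push out)

bond 0 stroke at I1
bond 1 stroke at J1
bond 2 stroke at Sf1
bond 3 stroke at R1
bond 4 stroke at R2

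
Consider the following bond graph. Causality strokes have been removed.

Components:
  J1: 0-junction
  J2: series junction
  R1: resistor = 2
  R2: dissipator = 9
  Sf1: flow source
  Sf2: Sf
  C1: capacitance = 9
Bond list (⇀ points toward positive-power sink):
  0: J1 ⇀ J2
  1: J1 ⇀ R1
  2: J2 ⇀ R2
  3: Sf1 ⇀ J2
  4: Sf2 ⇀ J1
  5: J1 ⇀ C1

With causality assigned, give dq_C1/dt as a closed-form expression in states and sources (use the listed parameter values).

dq_C1/dt = -F_Sf1 + F_Sf2 - q_C1/18

bond 3 stroke at Sf1  (source Sf1 imposes f)
bond 4 stroke at Sf2  (Sf2: flow source, stroke at near end)
bond 0 stroke at J2  (J2 flow already set via bond 3)
bond 2 stroke at J2  (J2 flow already set via bond 3)
bond 5 stroke at J1  (prefer integral on C1)
bond 1 stroke at R1  (J1: bond 5 brought effort, rest push out)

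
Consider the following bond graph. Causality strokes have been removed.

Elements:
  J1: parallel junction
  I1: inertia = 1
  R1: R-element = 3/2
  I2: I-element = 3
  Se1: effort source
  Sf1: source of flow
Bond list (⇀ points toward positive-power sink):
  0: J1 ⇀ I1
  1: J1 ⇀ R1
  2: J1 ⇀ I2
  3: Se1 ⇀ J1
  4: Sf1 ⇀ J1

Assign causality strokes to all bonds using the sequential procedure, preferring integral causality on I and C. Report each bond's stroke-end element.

bond 0 |I1
bond 1 |R1
bond 2 |I2
bond 3 |J1
bond 4 |Sf1

#3 stroke at J1  (source Se1 imposes e)
#4 stroke at Sf1  (Sf1: flow source, stroke at near end)
#0 stroke at I1  (0-jn J1 has e-setter on 3)
#1 stroke at R1  (J1: bond 3 brought effort, rest push out)
#2 stroke at I2  (0-jn J1 has e-setter on 3)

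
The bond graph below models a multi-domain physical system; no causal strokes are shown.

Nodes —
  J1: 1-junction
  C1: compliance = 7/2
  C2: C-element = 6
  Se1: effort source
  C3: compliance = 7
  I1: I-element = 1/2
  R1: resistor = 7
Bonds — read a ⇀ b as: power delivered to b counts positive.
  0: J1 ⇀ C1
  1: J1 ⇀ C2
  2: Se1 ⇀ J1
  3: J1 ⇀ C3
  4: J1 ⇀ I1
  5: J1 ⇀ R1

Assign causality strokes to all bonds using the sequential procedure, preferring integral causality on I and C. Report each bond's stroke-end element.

bond 0 →J1
bond 1 →J1
bond 2 →J1
bond 3 →J1
bond 4 →I1
bond 5 →J1

#2 stroke→J1  (Se1: effort source, stroke at far end)
#0 stroke→J1  (C1 integral (e out))
#1 stroke→J1  (C2: C, integral causality)
#3 stroke→J1  (prefer integral on C3)
#4 stroke→I1  (I1 outputs flow p/I1)
#5 stroke→J1  (common-f at J1 fixed by 4)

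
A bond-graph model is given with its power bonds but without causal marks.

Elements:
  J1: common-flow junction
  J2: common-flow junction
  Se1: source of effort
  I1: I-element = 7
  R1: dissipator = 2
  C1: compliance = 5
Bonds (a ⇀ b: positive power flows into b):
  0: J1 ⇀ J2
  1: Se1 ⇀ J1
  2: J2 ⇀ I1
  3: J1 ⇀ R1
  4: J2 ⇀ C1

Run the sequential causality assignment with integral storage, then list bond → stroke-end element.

β1 stroke→J1  (Se1 fixes effort; stroke away)
β2 stroke→I1  (prefer integral on I1)
β0 stroke→J2  (J2 flow already set via bond 2)
β4 stroke→J2  (J2 flow already set via bond 2)
β3 stroke→J1  (J1 flow already set via bond 0)

#0 stroke→J2
#1 stroke→J1
#2 stroke→I1
#3 stroke→J1
#4 stroke→J2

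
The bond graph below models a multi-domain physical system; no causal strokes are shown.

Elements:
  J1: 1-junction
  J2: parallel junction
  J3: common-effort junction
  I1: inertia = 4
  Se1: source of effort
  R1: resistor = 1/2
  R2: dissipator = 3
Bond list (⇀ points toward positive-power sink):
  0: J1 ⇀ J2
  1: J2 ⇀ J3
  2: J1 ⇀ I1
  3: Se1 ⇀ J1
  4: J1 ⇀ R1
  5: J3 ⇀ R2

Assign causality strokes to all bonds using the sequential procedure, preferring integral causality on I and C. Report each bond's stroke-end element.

#3 |J1  (Se1 fixes effort; stroke away)
#2 |I1  (I1 integral (f out))
#0 |J1  (J1 flow already set via bond 2)
#4 |J1  (J1 flow already set via bond 2)
#1 |J2  (closing 0-jn rule on J2)
#5 |J3  (J3 needs exactly one e-in)

b0 stroke at J1
b1 stroke at J2
b2 stroke at I1
b3 stroke at J1
b4 stroke at J1
b5 stroke at J3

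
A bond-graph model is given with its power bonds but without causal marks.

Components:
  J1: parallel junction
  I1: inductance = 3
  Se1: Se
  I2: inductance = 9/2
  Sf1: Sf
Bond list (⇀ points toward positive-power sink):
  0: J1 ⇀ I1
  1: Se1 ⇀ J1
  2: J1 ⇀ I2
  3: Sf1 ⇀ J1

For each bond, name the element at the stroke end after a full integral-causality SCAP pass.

b0 |I1
b1 |J1
b2 |I2
b3 |Sf1

bond 1 stroke at J1  (Se1 fixes effort; stroke away)
bond 3 stroke at Sf1  (Sf1 fixes flow; stroke at Sf1)
bond 0 stroke at I1  (common-e at J1 fixed by 1)
bond 2 stroke at I2  (0-jn J1 has e-setter on 1)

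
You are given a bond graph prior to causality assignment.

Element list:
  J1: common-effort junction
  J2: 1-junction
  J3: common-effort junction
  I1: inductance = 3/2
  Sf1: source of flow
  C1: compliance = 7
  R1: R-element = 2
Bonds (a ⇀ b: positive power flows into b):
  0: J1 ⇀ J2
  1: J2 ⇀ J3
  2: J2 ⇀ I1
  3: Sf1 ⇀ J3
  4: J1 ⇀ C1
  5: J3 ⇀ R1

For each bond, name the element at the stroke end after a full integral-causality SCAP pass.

bond 0 →J2
bond 1 →J2
bond 2 →I1
bond 3 →Sf1
bond 4 →J1
bond 5 →J3

bond 3 stroke→Sf1  (Sf1 fixes flow; stroke at Sf1)
bond 2 stroke→I1  (I1: I, integral causality)
bond 0 stroke→J2  (1-jn J2 has f-setter on 2)
bond 1 stroke→J2  (J2: bond 2 brought flow, rest push out)
bond 5 stroke→J3  (only one effort-in slot at J3)
bond 4 stroke→J1  (J1 needs exactly one e-in)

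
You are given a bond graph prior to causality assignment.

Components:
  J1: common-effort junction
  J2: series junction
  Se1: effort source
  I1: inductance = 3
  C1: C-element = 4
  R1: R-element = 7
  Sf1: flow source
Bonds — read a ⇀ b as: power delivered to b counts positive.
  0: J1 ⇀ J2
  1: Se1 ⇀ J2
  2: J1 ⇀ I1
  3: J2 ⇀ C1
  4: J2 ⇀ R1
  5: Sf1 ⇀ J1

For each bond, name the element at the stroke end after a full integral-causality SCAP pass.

bond 0 stroke at J1
bond 1 stroke at J2
bond 2 stroke at I1
bond 3 stroke at J2
bond 4 stroke at J2
bond 5 stroke at Sf1

#1 →J2  (source Se1 imposes e)
#5 →Sf1  (Sf1: flow source, stroke at near end)
#2 →I1  (prefer integral on I1)
#0 →J1  (J1: last free bond brings effort in)
#3 →J2  (1-jn J2 has f-setter on 0)
#4 →J2  (1-jn J2 has f-setter on 0)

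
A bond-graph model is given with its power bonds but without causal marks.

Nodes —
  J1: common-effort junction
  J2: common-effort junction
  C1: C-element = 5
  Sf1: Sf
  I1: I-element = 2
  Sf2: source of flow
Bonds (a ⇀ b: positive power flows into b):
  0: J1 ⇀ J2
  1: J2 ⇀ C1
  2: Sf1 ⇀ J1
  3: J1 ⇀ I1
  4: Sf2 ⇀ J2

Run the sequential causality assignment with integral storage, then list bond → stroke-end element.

#2 |Sf1  (source Sf1 imposes f)
#4 |Sf2  (Sf2: flow source, stroke at near end)
#1 |J2  (prefer integral on C1)
#0 |J1  (J2: bond 1 brought effort, rest push out)
#3 |I1  (J1: bond 0 brought effort, rest push out)

bond 0 stroke→J1
bond 1 stroke→J2
bond 2 stroke→Sf1
bond 3 stroke→I1
bond 4 stroke→Sf2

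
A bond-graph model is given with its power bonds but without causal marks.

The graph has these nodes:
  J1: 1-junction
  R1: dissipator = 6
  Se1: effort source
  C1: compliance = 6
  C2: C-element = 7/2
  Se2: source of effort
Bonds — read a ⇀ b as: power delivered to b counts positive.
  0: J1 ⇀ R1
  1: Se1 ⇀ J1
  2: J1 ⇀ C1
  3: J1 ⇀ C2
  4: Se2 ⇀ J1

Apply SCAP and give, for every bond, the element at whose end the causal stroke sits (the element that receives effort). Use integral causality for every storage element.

#0 stroke at R1
#1 stroke at J1
#2 stroke at J1
#3 stroke at J1
#4 stroke at J1

β1 stroke at J1  (Se1 fixes effort; stroke away)
β4 stroke at J1  (source Se2 imposes e)
β2 stroke at J1  (prefer integral on C1)
β3 stroke at J1  (prefer integral on C2)
β0 stroke at R1  (J1 needs exactly one f-in)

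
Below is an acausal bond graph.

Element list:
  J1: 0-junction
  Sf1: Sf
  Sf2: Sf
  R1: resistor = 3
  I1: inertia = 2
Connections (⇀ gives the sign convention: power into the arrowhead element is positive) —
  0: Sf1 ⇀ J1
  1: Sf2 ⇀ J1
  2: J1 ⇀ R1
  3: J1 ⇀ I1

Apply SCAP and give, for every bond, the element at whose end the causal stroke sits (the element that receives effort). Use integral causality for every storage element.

β0 →Sf1  (source Sf1 imposes f)
β1 →Sf2  (Sf2 fixes flow; stroke at Sf2)
β3 →I1  (I1 outputs flow p/I1)
β2 →J1  (J1: last free bond brings effort in)

bond 0 stroke at Sf1
bond 1 stroke at Sf2
bond 2 stroke at J1
bond 3 stroke at I1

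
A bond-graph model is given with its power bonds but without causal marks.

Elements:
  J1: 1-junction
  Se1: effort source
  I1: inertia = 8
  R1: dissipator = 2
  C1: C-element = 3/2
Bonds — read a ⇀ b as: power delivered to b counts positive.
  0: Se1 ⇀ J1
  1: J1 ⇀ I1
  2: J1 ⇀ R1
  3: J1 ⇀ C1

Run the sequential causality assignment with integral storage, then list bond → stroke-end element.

b0 stroke at J1  (Se1 fixes effort; stroke away)
b1 stroke at I1  (I1 outputs flow p/I1)
b2 stroke at J1  (common-f at J1 fixed by 1)
b3 stroke at J1  (1-jn J1 has f-setter on 1)

b0 →J1
b1 →I1
b2 →J1
b3 →J1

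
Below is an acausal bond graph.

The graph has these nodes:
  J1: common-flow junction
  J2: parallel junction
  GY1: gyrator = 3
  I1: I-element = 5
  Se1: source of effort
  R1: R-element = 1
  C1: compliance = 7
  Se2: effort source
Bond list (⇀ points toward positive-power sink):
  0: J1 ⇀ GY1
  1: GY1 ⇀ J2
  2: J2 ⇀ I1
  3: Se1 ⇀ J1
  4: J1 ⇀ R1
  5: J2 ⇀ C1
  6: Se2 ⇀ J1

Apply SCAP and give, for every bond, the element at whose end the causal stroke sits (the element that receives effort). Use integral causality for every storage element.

bond 0 stroke→GY1
bond 1 stroke→GY1
bond 2 stroke→I1
bond 3 stroke→J1
bond 4 stroke→J1
bond 5 stroke→J2
bond 6 stroke→J1

#3 stroke at J1  (source Se1 imposes e)
#6 stroke at J1  (source Se2 imposes e)
#2 stroke at I1  (I1: I, integral causality)
#5 stroke at J2  (C1 outputs effort q/C1)
#1 stroke at GY1  (common-e at J2 fixed by 5)
#0 stroke at GY1  (GY1 both-in/both-out from 1)
#4 stroke at J1  (J1 flow already set via bond 0)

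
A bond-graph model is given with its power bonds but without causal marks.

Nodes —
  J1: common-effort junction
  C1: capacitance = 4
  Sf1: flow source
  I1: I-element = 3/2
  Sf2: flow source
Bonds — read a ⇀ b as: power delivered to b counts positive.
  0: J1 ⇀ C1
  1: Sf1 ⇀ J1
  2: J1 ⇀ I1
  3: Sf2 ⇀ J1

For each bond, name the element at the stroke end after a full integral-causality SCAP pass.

b1 stroke at Sf1  (source Sf1 imposes f)
b3 stroke at Sf2  (source Sf2 imposes f)
b0 stroke at J1  (prefer integral on C1)
b2 stroke at I1  (common-e at J1 fixed by 0)

#0 stroke→J1
#1 stroke→Sf1
#2 stroke→I1
#3 stroke→Sf2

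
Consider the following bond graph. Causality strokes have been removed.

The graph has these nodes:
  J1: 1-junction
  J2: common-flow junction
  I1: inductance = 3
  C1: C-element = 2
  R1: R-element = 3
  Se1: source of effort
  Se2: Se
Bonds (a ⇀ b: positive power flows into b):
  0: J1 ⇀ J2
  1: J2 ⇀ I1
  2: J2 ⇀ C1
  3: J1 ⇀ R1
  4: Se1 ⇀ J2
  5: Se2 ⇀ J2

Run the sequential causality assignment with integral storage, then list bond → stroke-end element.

bond 4 →J2  (Se1: effort source, stroke at far end)
bond 5 →J2  (Se2 (Se) sets effort on bond)
bond 1 →I1  (I1 outputs flow p/I1)
bond 0 →J2  (1-jn J2 has f-setter on 1)
bond 2 →J2  (J2: bond 1 brought flow, rest push out)
bond 3 →J1  (common-f at J1 fixed by 0)

#0 stroke→J2
#1 stroke→I1
#2 stroke→J2
#3 stroke→J1
#4 stroke→J2
#5 stroke→J2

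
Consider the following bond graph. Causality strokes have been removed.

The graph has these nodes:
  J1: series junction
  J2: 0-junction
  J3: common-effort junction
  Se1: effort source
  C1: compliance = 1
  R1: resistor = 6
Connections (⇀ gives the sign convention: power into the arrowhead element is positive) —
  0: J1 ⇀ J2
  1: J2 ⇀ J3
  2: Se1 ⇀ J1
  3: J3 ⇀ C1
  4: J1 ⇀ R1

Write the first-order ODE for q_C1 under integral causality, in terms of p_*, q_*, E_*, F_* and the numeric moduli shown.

bond 2 →J1  (Se1: effort source, stroke at far end)
bond 3 →J3  (C1: C, integral causality)
bond 1 →J2  (0-jn J3 has e-setter on 3)
bond 0 →J1  (common-e at J2 fixed by 1)
bond 4 →R1  (only one flow-in slot at J1)

dq_C1/dt = E_Se1/6 - q_C1/6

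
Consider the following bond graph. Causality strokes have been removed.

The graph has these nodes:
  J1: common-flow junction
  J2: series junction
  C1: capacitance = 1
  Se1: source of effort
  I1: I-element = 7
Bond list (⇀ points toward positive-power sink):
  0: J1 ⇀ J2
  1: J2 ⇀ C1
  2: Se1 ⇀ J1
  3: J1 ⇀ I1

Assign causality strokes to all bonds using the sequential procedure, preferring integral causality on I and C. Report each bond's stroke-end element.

b2 stroke→J1  (Se1 fixes effort; stroke away)
b1 stroke→J2  (prefer integral on C1)
b0 stroke→J1  (J2: last free bond brings flow in)
b3 stroke→I1  (closing 1-jn rule on J1)

β0 stroke at J1
β1 stroke at J2
β2 stroke at J1
β3 stroke at I1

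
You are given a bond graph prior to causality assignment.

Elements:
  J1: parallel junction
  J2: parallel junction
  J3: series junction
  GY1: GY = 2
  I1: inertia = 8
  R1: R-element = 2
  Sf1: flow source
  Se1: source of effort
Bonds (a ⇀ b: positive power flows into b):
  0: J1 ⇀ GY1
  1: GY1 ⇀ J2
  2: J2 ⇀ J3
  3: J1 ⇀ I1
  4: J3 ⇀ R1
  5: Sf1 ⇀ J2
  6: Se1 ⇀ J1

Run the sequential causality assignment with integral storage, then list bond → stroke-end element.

b5 |Sf1  (Sf1 (Sf) sets flow on bond)
b6 |J1  (Se1 (Se) sets effort on bond)
b0 |GY1  (common-e at J1 fixed by 6)
b3 |I1  (J1 effort already set via bond 6)
b1 |GY1  (GY1: gyrator matches bond 0)
b2 |J2  (only one effort-in slot at J2)
b4 |J3  (common-f at J3 fixed by 2)

β0 →GY1
β1 →GY1
β2 →J2
β3 →I1
β4 →J3
β5 →Sf1
β6 →J1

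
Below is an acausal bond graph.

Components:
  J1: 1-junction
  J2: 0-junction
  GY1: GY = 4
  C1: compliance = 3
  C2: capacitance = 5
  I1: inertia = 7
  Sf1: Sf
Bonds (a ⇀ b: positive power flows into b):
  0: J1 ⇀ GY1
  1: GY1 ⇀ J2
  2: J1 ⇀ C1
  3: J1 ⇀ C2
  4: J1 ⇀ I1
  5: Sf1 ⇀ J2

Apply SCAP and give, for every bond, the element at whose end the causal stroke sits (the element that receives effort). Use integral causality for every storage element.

bond 5 stroke→Sf1  (source Sf1 imposes f)
bond 1 stroke→J2  (J2 needs exactly one e-in)
bond 0 stroke→J1  (through GY1, causality inverts; strokes same side of GY1)
bond 2 stroke→J1  (C1 integral (e out))
bond 3 stroke→J1  (prefer integral on C2)
bond 4 stroke→I1  (J1: last free bond brings flow in)

b0 |J1
b1 |J2
b2 |J1
b3 |J1
b4 |I1
b5 |Sf1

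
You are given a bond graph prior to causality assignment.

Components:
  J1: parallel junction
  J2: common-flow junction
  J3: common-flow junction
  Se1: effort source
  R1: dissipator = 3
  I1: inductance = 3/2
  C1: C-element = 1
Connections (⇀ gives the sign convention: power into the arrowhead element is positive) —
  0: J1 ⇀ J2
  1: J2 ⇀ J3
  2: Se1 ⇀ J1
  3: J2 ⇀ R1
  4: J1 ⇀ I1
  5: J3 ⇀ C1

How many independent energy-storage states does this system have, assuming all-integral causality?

2  (C1, I1 all integral)

#2 →J1  (Se1 (Se) sets effort on bond)
#0 →J2  (0-jn J1 has e-setter on 2)
#4 →I1  (0-jn J1 has e-setter on 2)
#5 →J3  (C1 outputs effort q/C1)
#1 →J2  (J3 needs exactly one f-in)
#3 →R1  (J2: last free bond brings flow in)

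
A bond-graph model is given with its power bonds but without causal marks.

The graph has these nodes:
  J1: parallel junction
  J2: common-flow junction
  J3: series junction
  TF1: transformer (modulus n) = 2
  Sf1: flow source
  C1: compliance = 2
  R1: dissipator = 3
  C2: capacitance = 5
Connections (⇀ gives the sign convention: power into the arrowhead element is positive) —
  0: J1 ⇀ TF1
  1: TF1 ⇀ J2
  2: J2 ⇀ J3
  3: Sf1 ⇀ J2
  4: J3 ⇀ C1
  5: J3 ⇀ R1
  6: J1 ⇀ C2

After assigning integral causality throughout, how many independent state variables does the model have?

bond 3 →Sf1  (Sf1 fixes flow; stroke at Sf1)
bond 1 →J2  (1-jn J2 has f-setter on 3)
bond 2 →J2  (common-f at J2 fixed by 3)
bond 4 →J3  (1-jn J3 has f-setter on 2)
bond 5 →J3  (common-f at J3 fixed by 2)
bond 0 →TF1  (TF1 one-in-one-out from 1)
bond 6 →J1  (J1: last free bond brings effort in)

2  (C1, C2 all integral)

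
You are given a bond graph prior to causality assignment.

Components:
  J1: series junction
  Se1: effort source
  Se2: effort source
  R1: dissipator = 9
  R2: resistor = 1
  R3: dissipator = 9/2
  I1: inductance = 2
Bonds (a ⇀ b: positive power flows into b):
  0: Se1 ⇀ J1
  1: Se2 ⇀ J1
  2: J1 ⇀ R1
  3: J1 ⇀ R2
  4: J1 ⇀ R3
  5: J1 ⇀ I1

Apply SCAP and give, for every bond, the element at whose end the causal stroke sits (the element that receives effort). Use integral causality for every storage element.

β0 →J1
β1 →J1
β2 →J1
β3 →J1
β4 →J1
β5 →I1

#0 stroke at J1  (source Se1 imposes e)
#1 stroke at J1  (Se2 fixes effort; stroke away)
#5 stroke at I1  (I1 outputs flow p/I1)
#2 stroke at J1  (1-jn J1 has f-setter on 5)
#3 stroke at J1  (1-jn J1 has f-setter on 5)
#4 stroke at J1  (J1 flow already set via bond 5)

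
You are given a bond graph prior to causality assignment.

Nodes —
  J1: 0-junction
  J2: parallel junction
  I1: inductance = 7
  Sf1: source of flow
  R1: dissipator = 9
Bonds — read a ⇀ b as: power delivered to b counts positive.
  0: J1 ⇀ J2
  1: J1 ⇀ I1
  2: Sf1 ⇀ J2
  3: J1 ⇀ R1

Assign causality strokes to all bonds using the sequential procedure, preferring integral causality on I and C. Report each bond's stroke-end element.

b0 stroke→J2
b1 stroke→I1
b2 stroke→Sf1
b3 stroke→J1

bond 2 →Sf1  (Sf1: flow source, stroke at near end)
bond 0 →J2  (J2: last free bond brings effort in)
bond 1 →I1  (I1: I, integral causality)
bond 3 →J1  (closing 0-jn rule on J1)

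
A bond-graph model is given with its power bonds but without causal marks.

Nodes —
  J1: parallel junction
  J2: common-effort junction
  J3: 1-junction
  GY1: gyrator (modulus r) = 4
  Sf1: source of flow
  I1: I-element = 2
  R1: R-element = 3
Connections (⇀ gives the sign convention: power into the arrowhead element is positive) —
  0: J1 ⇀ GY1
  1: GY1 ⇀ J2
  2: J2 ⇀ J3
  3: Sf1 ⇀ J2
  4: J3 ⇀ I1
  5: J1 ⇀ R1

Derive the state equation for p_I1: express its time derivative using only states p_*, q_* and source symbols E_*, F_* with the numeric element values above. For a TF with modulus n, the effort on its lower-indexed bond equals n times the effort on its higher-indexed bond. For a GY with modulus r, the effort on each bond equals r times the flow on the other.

dp_I1/dt = 16*F_Sf1/3 - 8*p_I1/3

bond 3 →Sf1  (source Sf1 imposes f)
bond 4 →I1  (I1 outputs flow p/I1)
bond 2 →J3  (1-jn J3 has f-setter on 4)
bond 1 →J2  (only one effort-in slot at J2)
bond 0 →J1  (GY1: gyrator matches bond 1)
bond 5 →R1  (common-e at J1 fixed by 0)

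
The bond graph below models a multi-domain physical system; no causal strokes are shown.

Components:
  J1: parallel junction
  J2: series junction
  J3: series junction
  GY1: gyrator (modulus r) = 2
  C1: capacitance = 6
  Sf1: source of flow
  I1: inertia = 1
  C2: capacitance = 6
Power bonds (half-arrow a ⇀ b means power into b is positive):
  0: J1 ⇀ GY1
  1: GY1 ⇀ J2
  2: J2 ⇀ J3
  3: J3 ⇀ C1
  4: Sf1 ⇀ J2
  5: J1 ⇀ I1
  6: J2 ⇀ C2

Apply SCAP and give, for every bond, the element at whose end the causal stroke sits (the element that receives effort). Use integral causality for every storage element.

β0 stroke→J1
β1 stroke→J2
β2 stroke→J2
β3 stroke→J3
β4 stroke→Sf1
β5 stroke→I1
β6 stroke→J2

β4 stroke at Sf1  (Sf1: flow source, stroke at near end)
β1 stroke at J2  (1-jn J2 has f-setter on 4)
β2 stroke at J2  (common-f at J2 fixed by 4)
β6 stroke at J2  (J2: bond 4 brought flow, rest push out)
β3 stroke at J3  (common-f at J3 fixed by 2)
β0 stroke at J1  (GY1 both-in/both-out from 1)
β5 stroke at I1  (0-jn J1 has e-setter on 0)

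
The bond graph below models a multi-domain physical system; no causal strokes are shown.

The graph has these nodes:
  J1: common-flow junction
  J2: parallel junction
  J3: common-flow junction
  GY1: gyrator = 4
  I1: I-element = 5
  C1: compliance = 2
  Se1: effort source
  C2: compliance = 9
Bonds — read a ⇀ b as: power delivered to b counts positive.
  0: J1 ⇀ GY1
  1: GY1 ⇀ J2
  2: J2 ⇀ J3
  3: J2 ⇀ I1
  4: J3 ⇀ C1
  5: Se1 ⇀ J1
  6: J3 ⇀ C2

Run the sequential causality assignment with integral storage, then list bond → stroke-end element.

β0 stroke at GY1
β1 stroke at GY1
β2 stroke at J2
β3 stroke at I1
β4 stroke at J3
β5 stroke at J1
β6 stroke at J3

bond 5 |J1  (Se1 fixes effort; stroke away)
bond 0 |GY1  (closing 1-jn rule on J1)
bond 1 |GY1  (GY1: gyrator matches bond 0)
bond 3 |I1  (I1 outputs flow p/I1)
bond 2 |J2  (J2: last free bond brings effort in)
bond 4 |J3  (common-f at J3 fixed by 2)
bond 6 |J3  (J3 flow already set via bond 2)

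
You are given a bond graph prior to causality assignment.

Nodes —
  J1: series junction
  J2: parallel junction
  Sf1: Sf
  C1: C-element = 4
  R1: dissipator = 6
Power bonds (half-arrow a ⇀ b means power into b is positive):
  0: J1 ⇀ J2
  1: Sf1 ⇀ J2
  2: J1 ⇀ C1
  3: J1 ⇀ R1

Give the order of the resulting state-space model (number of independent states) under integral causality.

bond 1 stroke→Sf1  (Sf1: flow source, stroke at near end)
bond 0 stroke→J2  (closing 0-jn rule on J2)
bond 2 stroke→J1  (J1 flow already set via bond 0)
bond 3 stroke→J1  (J1 flow already set via bond 0)

1  (C1 all integral)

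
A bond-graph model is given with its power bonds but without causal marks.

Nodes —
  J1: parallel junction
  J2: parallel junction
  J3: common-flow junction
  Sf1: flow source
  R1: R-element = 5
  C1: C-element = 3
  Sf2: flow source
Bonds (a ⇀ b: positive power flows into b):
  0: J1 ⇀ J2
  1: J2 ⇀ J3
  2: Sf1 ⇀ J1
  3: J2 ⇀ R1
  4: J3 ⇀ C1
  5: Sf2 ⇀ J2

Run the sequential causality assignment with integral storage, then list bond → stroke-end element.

b2 |Sf1  (Sf1 (Sf) sets flow on bond)
b5 |Sf2  (source Sf2 imposes f)
b0 |J1  (closing 0-jn rule on J1)
b4 |J3  (C1 outputs effort q/C1)
b1 |J2  (closing 1-jn rule on J3)
b3 |R1  (common-e at J2 fixed by 1)

β0 stroke→J1
β1 stroke→J2
β2 stroke→Sf1
β3 stroke→R1
β4 stroke→J3
β5 stroke→Sf2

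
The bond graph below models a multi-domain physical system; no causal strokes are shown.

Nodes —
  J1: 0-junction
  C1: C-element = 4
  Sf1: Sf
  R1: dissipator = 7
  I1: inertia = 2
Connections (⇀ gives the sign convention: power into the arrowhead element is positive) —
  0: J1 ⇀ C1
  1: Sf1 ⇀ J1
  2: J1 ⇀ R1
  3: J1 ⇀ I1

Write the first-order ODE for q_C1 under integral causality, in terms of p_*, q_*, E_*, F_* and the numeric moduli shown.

dq_C1/dt = F_Sf1 - p_I1/2 - q_C1/28

#1 |Sf1  (Sf1 fixes flow; stroke at Sf1)
#0 |J1  (C1 integral (e out))
#2 |R1  (J1: bond 0 brought effort, rest push out)
#3 |I1  (0-jn J1 has e-setter on 0)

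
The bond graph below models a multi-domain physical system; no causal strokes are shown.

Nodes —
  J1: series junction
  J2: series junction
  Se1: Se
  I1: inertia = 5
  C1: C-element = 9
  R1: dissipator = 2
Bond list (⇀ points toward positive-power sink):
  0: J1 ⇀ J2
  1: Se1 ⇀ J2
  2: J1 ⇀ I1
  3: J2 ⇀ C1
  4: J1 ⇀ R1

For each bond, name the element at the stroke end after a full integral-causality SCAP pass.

bond 1 →J2  (Se1: effort source, stroke at far end)
bond 2 →I1  (I1 outputs flow p/I1)
bond 0 →J1  (1-jn J1 has f-setter on 2)
bond 4 →J1  (J1: bond 2 brought flow, rest push out)
bond 3 →J2  (1-jn J2 has f-setter on 0)

bond 0 |J1
bond 1 |J2
bond 2 |I1
bond 3 |J2
bond 4 |J1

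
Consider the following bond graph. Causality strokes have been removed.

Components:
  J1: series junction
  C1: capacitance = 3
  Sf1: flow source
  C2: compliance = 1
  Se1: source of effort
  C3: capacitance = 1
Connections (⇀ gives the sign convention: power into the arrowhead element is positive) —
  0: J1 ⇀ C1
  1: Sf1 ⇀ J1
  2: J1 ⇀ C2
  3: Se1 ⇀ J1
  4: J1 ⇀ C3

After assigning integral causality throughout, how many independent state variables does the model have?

3  (C1, C2, C3 all integral)

#1 →Sf1  (source Sf1 imposes f)
#3 →J1  (Se1 fixes effort; stroke away)
#0 →J1  (common-f at J1 fixed by 1)
#2 →J1  (1-jn J1 has f-setter on 1)
#4 →J1  (1-jn J1 has f-setter on 1)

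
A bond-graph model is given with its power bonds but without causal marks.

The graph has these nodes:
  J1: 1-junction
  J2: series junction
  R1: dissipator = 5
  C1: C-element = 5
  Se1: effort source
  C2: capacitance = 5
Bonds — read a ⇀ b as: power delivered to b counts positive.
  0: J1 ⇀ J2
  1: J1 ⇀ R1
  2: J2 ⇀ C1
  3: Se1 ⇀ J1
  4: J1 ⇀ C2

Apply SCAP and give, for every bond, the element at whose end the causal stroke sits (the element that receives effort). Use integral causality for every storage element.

#3 |J1  (Se1 fixes effort; stroke away)
#2 |J2  (C1 outputs effort q/C1)
#0 |J1  (J2 needs exactly one f-in)
#4 |J1  (C2: C, integral causality)
#1 |R1  (J1: last free bond brings flow in)

b0 →J1
b1 →R1
b2 →J2
b3 →J1
b4 →J1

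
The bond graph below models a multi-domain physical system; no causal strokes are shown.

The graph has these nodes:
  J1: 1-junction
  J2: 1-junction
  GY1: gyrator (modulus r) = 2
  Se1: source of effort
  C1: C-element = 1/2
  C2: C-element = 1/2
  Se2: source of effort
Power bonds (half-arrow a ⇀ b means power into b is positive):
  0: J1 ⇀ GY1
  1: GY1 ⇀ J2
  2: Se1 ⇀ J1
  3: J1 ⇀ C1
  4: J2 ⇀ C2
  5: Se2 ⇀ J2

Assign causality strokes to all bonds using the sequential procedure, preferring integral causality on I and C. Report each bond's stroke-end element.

#0 →GY1
#1 →GY1
#2 →J1
#3 →J1
#4 →J2
#5 →J2

bond 2 stroke at J1  (source Se1 imposes e)
bond 5 stroke at J2  (source Se2 imposes e)
bond 3 stroke at J1  (C1: C, integral causality)
bond 0 stroke at GY1  (J1 needs exactly one f-in)
bond 1 stroke at GY1  (GY GY1: same side as bond 0)
bond 4 stroke at J2  (J2: bond 1 brought flow, rest push out)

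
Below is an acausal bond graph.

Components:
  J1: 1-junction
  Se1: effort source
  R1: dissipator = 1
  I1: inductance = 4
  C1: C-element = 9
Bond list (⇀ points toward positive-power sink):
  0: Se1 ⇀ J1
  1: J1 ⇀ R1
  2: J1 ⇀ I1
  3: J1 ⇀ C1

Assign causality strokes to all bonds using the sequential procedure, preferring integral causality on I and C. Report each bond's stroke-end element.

β0 stroke at J1
β1 stroke at J1
β2 stroke at I1
β3 stroke at J1

β0 stroke at J1  (Se1 (Se) sets effort on bond)
β2 stroke at I1  (I1 integral (f out))
β1 stroke at J1  (J1 flow already set via bond 2)
β3 stroke at J1  (common-f at J1 fixed by 2)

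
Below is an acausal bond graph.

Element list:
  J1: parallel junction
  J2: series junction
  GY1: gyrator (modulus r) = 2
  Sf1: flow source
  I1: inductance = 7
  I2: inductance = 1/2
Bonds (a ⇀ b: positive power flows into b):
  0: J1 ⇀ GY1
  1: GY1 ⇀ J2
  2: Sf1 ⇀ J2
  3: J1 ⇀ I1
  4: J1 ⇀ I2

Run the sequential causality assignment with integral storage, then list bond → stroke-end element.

#0 stroke at J1
#1 stroke at J2
#2 stroke at Sf1
#3 stroke at I1
#4 stroke at I2

bond 2 stroke at Sf1  (Sf1 (Sf) sets flow on bond)
bond 1 stroke at J2  (common-f at J2 fixed by 2)
bond 0 stroke at J1  (GY GY1: same side as bond 1)
bond 3 stroke at I1  (J1 effort already set via bond 0)
bond 4 stroke at I2  (common-e at J1 fixed by 0)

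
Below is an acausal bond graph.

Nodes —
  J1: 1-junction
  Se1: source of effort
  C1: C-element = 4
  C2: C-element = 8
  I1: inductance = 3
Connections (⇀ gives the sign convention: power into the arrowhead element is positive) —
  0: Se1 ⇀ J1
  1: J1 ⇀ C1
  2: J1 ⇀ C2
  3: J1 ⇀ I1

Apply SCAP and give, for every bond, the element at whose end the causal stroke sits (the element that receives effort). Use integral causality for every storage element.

bond 0 →J1  (Se1 fixes effort; stroke away)
bond 1 →J1  (C1 integral (e out))
bond 2 →J1  (C2 outputs effort q/C2)
bond 3 →I1  (closing 1-jn rule on J1)

bond 0 |J1
bond 1 |J1
bond 2 |J1
bond 3 |I1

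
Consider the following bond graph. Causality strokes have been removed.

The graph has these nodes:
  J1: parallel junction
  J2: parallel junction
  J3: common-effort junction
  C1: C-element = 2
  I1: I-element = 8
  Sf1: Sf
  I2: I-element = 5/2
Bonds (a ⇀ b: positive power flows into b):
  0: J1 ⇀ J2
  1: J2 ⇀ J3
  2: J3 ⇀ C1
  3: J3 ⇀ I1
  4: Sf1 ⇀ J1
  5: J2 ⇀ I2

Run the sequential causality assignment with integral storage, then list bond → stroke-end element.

bond 0 stroke→J1
bond 1 stroke→J2
bond 2 stroke→J3
bond 3 stroke→I1
bond 4 stroke→Sf1
bond 5 stroke→I2

β4 stroke→Sf1  (Sf1 fixes flow; stroke at Sf1)
β0 stroke→J1  (only one effort-in slot at J1)
β2 stroke→J3  (C1: C, integral causality)
β1 stroke→J2  (0-jn J3 has e-setter on 2)
β3 stroke→I1  (J3 effort already set via bond 2)
β5 stroke→I2  (J2: bond 1 brought effort, rest push out)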